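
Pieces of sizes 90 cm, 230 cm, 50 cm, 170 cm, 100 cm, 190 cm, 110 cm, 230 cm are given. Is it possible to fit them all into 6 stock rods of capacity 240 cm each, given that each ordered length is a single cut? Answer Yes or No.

Yes

A valid assignment using 6 stock rods:
  stock rod 1: 230 = 230
  stock rod 2: 230 = 230
  stock rod 3: 190 + 50 = 240
  stock rod 4: 170 = 170
  stock rod 5: 110 + 100 = 210
  stock rod 6: 90 = 90
Every load is within 240 cm, so 6 stock rods suffice.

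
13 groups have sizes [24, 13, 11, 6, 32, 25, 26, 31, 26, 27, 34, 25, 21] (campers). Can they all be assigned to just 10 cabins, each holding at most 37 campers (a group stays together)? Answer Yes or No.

A valid assignment using 10 cabins:
  cabin 1: 34 = 34
  cabin 2: 32 = 32
  cabin 3: 31 + 6 = 37
  cabin 4: 27 = 27
  cabin 5: 26 + 11 = 37
  cabin 6: 26 = 26
  cabin 7: 25 = 25
  cabin 8: 25 = 25
  cabin 9: 24 + 13 = 37
  cabin 10: 21 = 21
Every load is within 37 campers, so 10 cabins suffice.

Yes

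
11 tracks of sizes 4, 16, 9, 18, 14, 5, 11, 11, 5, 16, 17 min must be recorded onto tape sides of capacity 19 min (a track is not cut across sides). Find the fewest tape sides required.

8

Total = 18 + 17 + 16 + 16 + 14 + 11 + 11 + 9 + 5 + 5 + 4 = 126 min.
Lower bound: ⌈126/19⌉ = 7 tape sides.
A packing using 8 tape sides:
  side 1: 18 = 18
  side 2: 17 = 17
  side 3: 16 = 16
  side 4: 16 = 16
  side 5: 14 + 5 = 19
  side 6: 11 + 5 = 16
  side 7: 11 + 4 = 15
  side 8: 9 = 9
No arrangement into 7 tape sides stays within capacity, so 8 is optimal.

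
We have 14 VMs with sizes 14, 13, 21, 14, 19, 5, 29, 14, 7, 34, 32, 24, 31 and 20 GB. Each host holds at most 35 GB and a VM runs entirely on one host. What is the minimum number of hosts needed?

9

Total = 34 + 32 + 31 + 29 + 24 + 21 + 20 + 19 + 14 + 14 + 14 + 13 + 7 + 5 = 277 GB.
Lower bound: ⌈277/35⌉ = 8 hosts.
A packing using 9 hosts:
  host 1: 34 = 34
  host 2: 32 = 32
  host 3: 31 = 31
  host 4: 29 + 5 = 34
  host 5: 24 + 7 = 31
  host 6: 21 + 14 = 35
  host 7: 20 + 14 = 34
  host 8: 19 + 14 = 33
  host 9: 13 = 13
No arrangement into 8 hosts stays within capacity, so 9 is optimal.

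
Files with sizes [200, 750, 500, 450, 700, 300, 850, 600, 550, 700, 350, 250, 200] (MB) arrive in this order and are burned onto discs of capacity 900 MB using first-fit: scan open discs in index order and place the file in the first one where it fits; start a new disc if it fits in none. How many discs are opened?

  200 → disc 1 (new)  [load 200/900]
  750 → disc 2 (new)  [load 750/900]
  500 → disc 1  [load 700/900]
  450 → disc 3 (new)  [load 450/900]
  700 → disc 4 (new)  [load 700/900]
  300 → disc 3  [load 750/900]
  850 → disc 5 (new)  [load 850/900]
  600 → disc 6 (new)  [load 600/900]
  550 → disc 7 (new)  [load 550/900]
  700 → disc 8 (new)  [load 700/900]
  350 → disc 7  [load 900/900]
  250 → disc 6  [load 850/900]
  200 → disc 1  [load 900/900]
8 discs opened.

8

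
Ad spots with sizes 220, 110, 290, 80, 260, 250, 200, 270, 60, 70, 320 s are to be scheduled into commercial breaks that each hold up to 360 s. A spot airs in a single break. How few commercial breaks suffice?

Total = 320 + 290 + 270 + 260 + 250 + 220 + 200 + 110 + 80 + 70 + 60 = 2130 s.
Lower bound: ⌈2130/360⌉ = 6 commercial breaks.
Also, 7 ad spots each exceed 180 s, and no two of those can share a break, so at least 7 commercial breaks are needed.
A packing using 7 commercial breaks:
  break 1: 320 = 320
  break 2: 290 + 70 = 360
  break 3: 270 + 80 = 350
  break 4: 260 + 60 = 320
  break 5: 250 + 110 = 360
  break 6: 220 = 220
  break 7: 200 = 200
This matches the lower bound, so 7 is optimal.

7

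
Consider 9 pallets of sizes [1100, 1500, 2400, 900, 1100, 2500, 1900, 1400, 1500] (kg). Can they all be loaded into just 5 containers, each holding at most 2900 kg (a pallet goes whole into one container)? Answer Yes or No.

Total = 14300 kg; ⌈14300/2900⌉ = 5.
The bound of 5 does not rule out 5, but exhaustive search shows no assignment into 5 containers of capacity 2900 kg exists — the minimum is 6.

No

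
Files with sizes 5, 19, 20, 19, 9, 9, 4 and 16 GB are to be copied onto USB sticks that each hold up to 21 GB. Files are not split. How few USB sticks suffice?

6

Total = 20 + 19 + 19 + 16 + 9 + 9 + 5 + 4 = 101 GB.
Lower bound: ⌈101/21⌉ = 5 USB sticks.
A packing using 6 USB sticks:
  USB stick 1: 20 = 20
  USB stick 2: 19 = 19
  USB stick 3: 19 = 19
  USB stick 4: 16 + 5 = 21
  USB stick 5: 9 + 9 = 18
  USB stick 6: 4 = 4
No arrangement into 5 USB sticks stays within capacity, so 6 is optimal.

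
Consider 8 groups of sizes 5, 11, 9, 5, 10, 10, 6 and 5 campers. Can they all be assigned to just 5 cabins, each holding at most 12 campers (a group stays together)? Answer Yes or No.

No

Total = 61 campers; ⌈61/12⌉ = 6.
At least 6 cabins are required, but only 5 are allowed.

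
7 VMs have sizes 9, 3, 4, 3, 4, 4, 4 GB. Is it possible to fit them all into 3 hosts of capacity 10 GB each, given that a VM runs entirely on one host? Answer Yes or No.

Total = 31 GB; ⌈31/10⌉ = 4.
At least 4 hosts are required, but only 3 are allowed.

No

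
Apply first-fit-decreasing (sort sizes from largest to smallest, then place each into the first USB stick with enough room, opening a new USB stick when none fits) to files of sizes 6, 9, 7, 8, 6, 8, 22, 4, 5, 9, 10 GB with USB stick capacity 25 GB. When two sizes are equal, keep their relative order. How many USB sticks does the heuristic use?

Sorted descending: 22, 10, 9, 9, 8, 8, 7, 6, 6, 5, 4.
  22 → USB stick 1 (new)  [load 22/25]
  10 → USB stick 2 (new)  [load 10/25]
  9 → USB stick 2  [load 19/25]
  9 → USB stick 3 (new)  [load 9/25]
  8 → USB stick 3  [load 17/25]
  8 → USB stick 3  [load 25/25]
  7 → USB stick 4 (new)  [load 7/25]
  6 → USB stick 2  [load 25/25]
  6 → USB stick 4  [load 13/25]
  5 → USB stick 4  [load 18/25]
  4 → USB stick 4  [load 22/25]
4 USB sticks opened.

4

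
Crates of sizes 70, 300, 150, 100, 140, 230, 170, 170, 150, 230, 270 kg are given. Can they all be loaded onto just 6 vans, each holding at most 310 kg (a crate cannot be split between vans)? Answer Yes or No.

Total = 1980 kg; ⌈1980/310⌉ = 7.
At least 7 vans are required, but only 6 are allowed.

No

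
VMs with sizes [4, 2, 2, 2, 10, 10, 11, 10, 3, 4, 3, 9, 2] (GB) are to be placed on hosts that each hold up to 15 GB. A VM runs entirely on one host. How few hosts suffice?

5

Total = 11 + 10 + 10 + 10 + 9 + 4 + 4 + 3 + 3 + 2 + 2 + 2 + 2 = 72 GB.
Lower bound: ⌈72/15⌉ = 5 hosts.
A packing using 5 hosts:
  host 1: 11 + 4 = 15
  host 2: 10 + 4 = 14
  host 3: 10 + 3 + 2 = 15
  host 4: 10 + 3 + 2 = 15
  host 5: 9 + 2 + 2 = 13
This matches the lower bound, so 5 is optimal.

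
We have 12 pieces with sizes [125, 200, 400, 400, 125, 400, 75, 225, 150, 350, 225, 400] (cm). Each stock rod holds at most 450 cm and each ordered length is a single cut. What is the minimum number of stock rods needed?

8

Total = 400 + 400 + 400 + 400 + 350 + 225 + 225 + 200 + 150 + 125 + 125 + 75 = 3075 cm.
Lower bound: ⌈3075/450⌉ = 7 stock rods.
A packing using 8 stock rods:
  stock rod 1: 400 = 400
  stock rod 2: 400 = 400
  stock rod 3: 400 = 400
  stock rod 4: 400 = 400
  stock rod 5: 350 + 75 = 425
  stock rod 6: 225 + 225 = 450
  stock rod 7: 200 + 150 = 350
  stock rod 8: 125 + 125 = 250
No arrangement into 7 stock rods stays within capacity, so 8 is optimal.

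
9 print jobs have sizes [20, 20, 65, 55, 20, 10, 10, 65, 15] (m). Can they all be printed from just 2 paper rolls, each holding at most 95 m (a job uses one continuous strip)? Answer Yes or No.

No

Total = 280 m; ⌈280/95⌉ = 3.
At least 3 paper rolls are required, but only 2 are allowed.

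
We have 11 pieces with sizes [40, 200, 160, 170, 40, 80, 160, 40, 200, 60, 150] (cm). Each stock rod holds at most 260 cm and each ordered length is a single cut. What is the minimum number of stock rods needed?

6

Total = 200 + 200 + 170 + 160 + 160 + 150 + 80 + 60 + 40 + 40 + 40 = 1300 cm.
Lower bound: ⌈1300/260⌉ = 5 stock rods.
Also, 6 pieces each exceed 130 cm, and no two of those can share a stock rod, so at least 6 stock rods are needed.
A packing using 6 stock rods:
  stock rod 1: 200 + 60 = 260
  stock rod 2: 200 + 40 = 240
  stock rod 3: 170 + 80 = 250
  stock rod 4: 160 + 40 + 40 = 240
  stock rod 5: 160 = 160
  stock rod 6: 150 = 150
This matches the lower bound, so 6 is optimal.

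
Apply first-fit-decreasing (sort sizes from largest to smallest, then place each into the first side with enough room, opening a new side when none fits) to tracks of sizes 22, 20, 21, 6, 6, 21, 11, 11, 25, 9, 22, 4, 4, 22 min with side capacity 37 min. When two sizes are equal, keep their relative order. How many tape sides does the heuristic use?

7

Sorted descending: 25, 22, 22, 22, 21, 21, 20, 11, 11, 9, 6, 6, 4, 4.
  25 → side 1 (new)  [load 25/37]
  22 → side 2 (new)  [load 22/37]
  22 → side 3 (new)  [load 22/37]
  22 → side 4 (new)  [load 22/37]
  21 → side 5 (new)  [load 21/37]
  21 → side 6 (new)  [load 21/37]
  20 → side 7 (new)  [load 20/37]
  11 → side 1  [load 36/37]
  11 → side 2  [load 33/37]
  9 → side 3  [load 31/37]
  6 → side 3  [load 37/37]
  6 → side 4  [load 28/37]
  4 → side 2  [load 37/37]
  4 → side 4  [load 32/37]
7 tape sides opened.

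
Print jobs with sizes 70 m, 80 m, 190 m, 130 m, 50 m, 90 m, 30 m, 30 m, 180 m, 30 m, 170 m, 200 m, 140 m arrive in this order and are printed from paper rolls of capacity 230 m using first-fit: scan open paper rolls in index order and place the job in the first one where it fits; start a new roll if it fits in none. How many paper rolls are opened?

  70 → roll 1 (new)  [load 70/230]
  80 → roll 1  [load 150/230]
  190 → roll 2 (new)  [load 190/230]
  130 → roll 3 (new)  [load 130/230]
  50 → roll 1  [load 200/230]
  90 → roll 3  [load 220/230]
  30 → roll 1  [load 230/230]
  30 → roll 2  [load 220/230]
  180 → roll 4 (new)  [load 180/230]
  30 → roll 4  [load 210/230]
  170 → roll 5 (new)  [load 170/230]
  200 → roll 6 (new)  [load 200/230]
  140 → roll 7 (new)  [load 140/230]
7 paper rolls opened.

7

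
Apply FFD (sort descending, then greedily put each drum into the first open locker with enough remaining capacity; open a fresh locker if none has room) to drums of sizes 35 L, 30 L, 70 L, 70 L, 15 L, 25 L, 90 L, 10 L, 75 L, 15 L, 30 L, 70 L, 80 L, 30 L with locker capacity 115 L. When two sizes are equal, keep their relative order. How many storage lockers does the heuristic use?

6

Sorted descending: 90, 80, 75, 70, 70, 70, 35, 30, 30, 30, 25, 15, 15, 10.
  90 → locker 1 (new)  [load 90/115]
  80 → locker 2 (new)  [load 80/115]
  75 → locker 3 (new)  [load 75/115]
  70 → locker 4 (new)  [load 70/115]
  70 → locker 5 (new)  [load 70/115]
  70 → locker 6 (new)  [load 70/115]
  35 → locker 2  [load 115/115]
  30 → locker 3  [load 105/115]
  30 → locker 4  [load 100/115]
  30 → locker 5  [load 100/115]
  25 → locker 1  [load 115/115]
  15 → locker 4  [load 115/115]
  15 → locker 5  [load 115/115]
  10 → locker 3  [load 115/115]
6 storage lockers opened.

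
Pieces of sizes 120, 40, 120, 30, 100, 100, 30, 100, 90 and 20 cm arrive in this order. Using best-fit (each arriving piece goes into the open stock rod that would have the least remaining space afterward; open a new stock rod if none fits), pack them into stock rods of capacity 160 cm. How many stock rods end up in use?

  120 → stock rod 1 (new)  [load 120/160]
  40 → stock rod 1  [load 160/160]
  120 → stock rod 2 (new)  [load 120/160]
  30 → stock rod 2  [load 150/160]
  100 → stock rod 3 (new)  [load 100/160]
  100 → stock rod 4 (new)  [load 100/160]
  30 → stock rod 3  [load 130/160]
  100 → stock rod 5 (new)  [load 100/160]
  90 → stock rod 6 (new)  [load 90/160]
  20 → stock rod 3  [load 150/160]
6 stock rods opened.

6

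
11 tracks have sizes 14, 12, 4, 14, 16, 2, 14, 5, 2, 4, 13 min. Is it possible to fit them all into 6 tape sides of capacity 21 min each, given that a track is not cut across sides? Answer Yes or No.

A valid assignment using 6 tape sides:
  side 1: 16 + 5 = 21
  side 2: 14 + 4 + 2 = 20
  side 3: 14 + 4 + 2 = 20
  side 4: 14 = 14
  side 5: 13 = 13
  side 6: 12 = 12
Every load is within 21 min, so 6 tape sides suffice.

Yes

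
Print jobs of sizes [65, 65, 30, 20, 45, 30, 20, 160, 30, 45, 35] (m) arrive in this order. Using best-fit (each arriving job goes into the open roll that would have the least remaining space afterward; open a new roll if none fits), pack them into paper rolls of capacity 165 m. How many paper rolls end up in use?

4

  65 → roll 1 (new)  [load 65/165]
  65 → roll 1  [load 130/165]
  30 → roll 1  [load 160/165]
  20 → roll 2 (new)  [load 20/165]
  45 → roll 2  [load 65/165]
  30 → roll 2  [load 95/165]
  20 → roll 2  [load 115/165]
  160 → roll 3 (new)  [load 160/165]
  30 → roll 2  [load 145/165]
  45 → roll 4 (new)  [load 45/165]
  35 → roll 4  [load 80/165]
4 paper rolls opened.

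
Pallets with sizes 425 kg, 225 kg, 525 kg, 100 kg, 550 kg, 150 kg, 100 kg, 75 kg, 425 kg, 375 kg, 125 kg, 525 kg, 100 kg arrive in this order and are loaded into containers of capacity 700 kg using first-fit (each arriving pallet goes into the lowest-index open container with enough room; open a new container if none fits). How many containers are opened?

6

  425 → container 1 (new)  [load 425/700]
  225 → container 1  [load 650/700]
  525 → container 2 (new)  [load 525/700]
  100 → container 2  [load 625/700]
  550 → container 3 (new)  [load 550/700]
  150 → container 3  [load 700/700]
  100 → container 4 (new)  [load 100/700]
  75 → container 2  [load 700/700]
  425 → container 4  [load 525/700]
  375 → container 5 (new)  [load 375/700]
  125 → container 4  [load 650/700]
  525 → container 6 (new)  [load 525/700]
  100 → container 5  [load 475/700]
6 containers opened.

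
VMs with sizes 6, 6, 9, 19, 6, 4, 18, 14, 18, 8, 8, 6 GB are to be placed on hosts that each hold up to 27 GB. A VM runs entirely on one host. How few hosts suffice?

Total = 19 + 18 + 18 + 14 + 9 + 8 + 8 + 6 + 6 + 6 + 6 + 4 = 122 GB.
Lower bound: ⌈122/27⌉ = 5 hosts.
A packing using 5 hosts:
  host 1: 19 + 8 = 27
  host 2: 18 + 9 = 27
  host 3: 18 + 8 = 26
  host 4: 14 + 6 + 6 = 26
  host 5: 6 + 6 + 4 = 16
This matches the lower bound, so 5 is optimal.

5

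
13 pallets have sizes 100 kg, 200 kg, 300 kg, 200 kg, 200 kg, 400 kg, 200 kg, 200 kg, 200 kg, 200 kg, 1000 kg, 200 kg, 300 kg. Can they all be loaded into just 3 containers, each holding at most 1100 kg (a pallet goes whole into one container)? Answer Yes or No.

Total = 3700 kg; ⌈3700/1100⌉ = 4.
At least 4 containers are required, but only 3 are allowed.

No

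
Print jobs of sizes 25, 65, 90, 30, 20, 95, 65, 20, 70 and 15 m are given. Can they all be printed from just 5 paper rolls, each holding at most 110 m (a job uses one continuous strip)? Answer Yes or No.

Yes

A valid assignment using 5 paper rolls:
  roll 1: 95 + 15 = 110
  roll 2: 90 + 20 = 110
  roll 3: 70 + 30 = 100
  roll 4: 65 + 25 + 20 = 110
  roll 5: 65 = 65
Every load is within 110 m, so 5 paper rolls suffice.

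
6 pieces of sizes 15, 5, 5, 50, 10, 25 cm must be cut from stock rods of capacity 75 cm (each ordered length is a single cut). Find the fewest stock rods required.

2

Total = 50 + 25 + 15 + 10 + 5 + 5 = 110 cm.
Lower bound: ⌈110/75⌉ = 2 stock rods.
A packing using 2 stock rods:
  stock rod 1: 50 + 25 = 75
  stock rod 2: 15 + 10 + 5 + 5 = 35
This matches the lower bound, so 2 is optimal.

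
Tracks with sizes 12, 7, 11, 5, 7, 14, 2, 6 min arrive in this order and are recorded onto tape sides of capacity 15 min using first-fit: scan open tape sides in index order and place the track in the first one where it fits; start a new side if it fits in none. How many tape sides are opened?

5

  12 → side 1 (new)  [load 12/15]
  7 → side 2 (new)  [load 7/15]
  11 → side 3 (new)  [load 11/15]
  5 → side 2  [load 12/15]
  7 → side 4 (new)  [load 7/15]
  14 → side 5 (new)  [load 14/15]
  2 → side 1  [load 14/15]
  6 → side 4  [load 13/15]
5 tape sides opened.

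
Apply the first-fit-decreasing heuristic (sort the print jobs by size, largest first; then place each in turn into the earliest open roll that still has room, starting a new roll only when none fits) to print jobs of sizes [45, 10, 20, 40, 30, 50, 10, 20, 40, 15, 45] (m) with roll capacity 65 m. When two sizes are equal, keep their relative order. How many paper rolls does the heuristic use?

Sorted descending: 50, 45, 45, 40, 40, 30, 20, 20, 15, 10, 10.
  50 → roll 1 (new)  [load 50/65]
  45 → roll 2 (new)  [load 45/65]
  45 → roll 3 (new)  [load 45/65]
  40 → roll 4 (new)  [load 40/65]
  40 → roll 5 (new)  [load 40/65]
  30 → roll 6 (new)  [load 30/65]
  20 → roll 2  [load 65/65]
  20 → roll 3  [load 65/65]
  15 → roll 1  [load 65/65]
  10 → roll 4  [load 50/65]
  10 → roll 4  [load 60/65]
6 paper rolls opened.

6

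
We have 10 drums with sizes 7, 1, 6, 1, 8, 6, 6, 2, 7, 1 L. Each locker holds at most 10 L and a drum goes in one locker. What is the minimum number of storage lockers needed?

6

Total = 8 + 7 + 7 + 6 + 6 + 6 + 2 + 1 + 1 + 1 = 45 L.
Lower bound: ⌈45/10⌉ = 5 storage lockers.
Also, 6 drums each exceed 5 L, and no two of those can share a locker, so at least 6 storage lockers are needed.
A packing using 6 storage lockers:
  locker 1: 8 + 2 = 10
  locker 2: 7 + 1 + 1 + 1 = 10
  locker 3: 7 = 7
  locker 4: 6 = 6
  locker 5: 6 = 6
  locker 6: 6 = 6
This matches the lower bound, so 6 is optimal.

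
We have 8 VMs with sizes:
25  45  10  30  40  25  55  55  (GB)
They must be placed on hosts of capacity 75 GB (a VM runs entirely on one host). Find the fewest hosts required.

5

Total = 55 + 55 + 45 + 40 + 30 + 25 + 25 + 10 = 285 GB.
Lower bound: ⌈285/75⌉ = 4 hosts.
A packing using 5 hosts:
  host 1: 55 + 10 = 65
  host 2: 55 = 55
  host 3: 45 + 30 = 75
  host 4: 40 + 25 = 65
  host 5: 25 = 25
No arrangement into 4 hosts stays within capacity, so 5 is optimal.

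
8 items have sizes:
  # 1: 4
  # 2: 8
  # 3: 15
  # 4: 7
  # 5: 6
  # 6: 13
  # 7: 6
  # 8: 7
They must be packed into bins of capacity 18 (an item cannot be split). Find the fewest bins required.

5

Total = 15 + 13 + 8 + 7 + 7 + 6 + 6 + 4 = 66.
Lower bound: ⌈66/18⌉ = 4 bins.
A packing using 5 bins:
  bin 1: 15 = 15
  bin 2: 13 + 4 = 17
  bin 3: 8 + 7 = 15
  bin 4: 7 + 6 = 13
  bin 5: 6 = 6
No arrangement into 4 bins stays within capacity, so 5 is optimal.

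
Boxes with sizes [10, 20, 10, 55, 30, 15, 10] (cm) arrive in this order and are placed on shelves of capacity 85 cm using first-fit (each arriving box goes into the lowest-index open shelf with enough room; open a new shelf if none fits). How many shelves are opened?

2

  10 → shelf 1 (new)  [load 10/85]
  20 → shelf 1  [load 30/85]
  10 → shelf 1  [load 40/85]
  55 → shelf 2 (new)  [load 55/85]
  30 → shelf 1  [load 70/85]
  15 → shelf 1  [load 85/85]
  10 → shelf 2  [load 65/85]
2 shelves opened.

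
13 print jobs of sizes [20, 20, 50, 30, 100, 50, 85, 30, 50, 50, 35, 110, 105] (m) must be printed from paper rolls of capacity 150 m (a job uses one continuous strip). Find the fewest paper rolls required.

5

Total = 110 + 105 + 100 + 85 + 50 + 50 + 50 + 50 + 35 + 30 + 30 + 20 + 20 = 735 m.
Lower bound: ⌈735/150⌉ = 5 paper rolls.
A packing using 5 paper rolls:
  roll 1: 110 + 35 = 145
  roll 2: 105 + 20 + 20 = 145
  roll 3: 100 + 50 = 150
  roll 4: 85 + 30 + 30 = 145
  roll 5: 50 + 50 + 50 = 150
This matches the lower bound, so 5 is optimal.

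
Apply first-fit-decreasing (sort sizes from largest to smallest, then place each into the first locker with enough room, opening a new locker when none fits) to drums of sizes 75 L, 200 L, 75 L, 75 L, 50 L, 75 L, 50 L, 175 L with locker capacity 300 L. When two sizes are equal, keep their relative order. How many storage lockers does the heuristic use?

3

Sorted descending: 200, 175, 75, 75, 75, 75, 50, 50.
  200 → locker 1 (new)  [load 200/300]
  175 → locker 2 (new)  [load 175/300]
  75 → locker 1  [load 275/300]
  75 → locker 2  [load 250/300]
  75 → locker 3 (new)  [load 75/300]
  75 → locker 3  [load 150/300]
  50 → locker 2  [load 300/300]
  50 → locker 3  [load 200/300]
3 storage lockers opened.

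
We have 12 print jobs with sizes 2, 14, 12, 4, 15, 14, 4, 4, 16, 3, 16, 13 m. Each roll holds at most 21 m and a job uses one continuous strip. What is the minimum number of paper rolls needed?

7

Total = 16 + 16 + 15 + 14 + 14 + 13 + 12 + 4 + 4 + 4 + 3 + 2 = 117 m.
Lower bound: ⌈117/21⌉ = 6 paper rolls.
Also, 7 print jobs each exceed 21/2 m, and no two of those can share a roll, so at least 7 paper rolls are needed.
A packing using 7 paper rolls:
  roll 1: 16 + 4 = 20
  roll 2: 16 + 4 = 20
  roll 3: 15 + 4 + 2 = 21
  roll 4: 14 + 3 = 17
  roll 5: 14 = 14
  roll 6: 13 = 13
  roll 7: 12 = 12
This matches the lower bound, so 7 is optimal.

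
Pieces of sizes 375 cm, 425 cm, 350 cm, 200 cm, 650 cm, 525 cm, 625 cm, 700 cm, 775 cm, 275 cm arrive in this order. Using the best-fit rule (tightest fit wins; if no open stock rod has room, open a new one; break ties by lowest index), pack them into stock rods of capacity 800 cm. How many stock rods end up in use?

  375 → stock rod 1 (new)  [load 375/800]
  425 → stock rod 1  [load 800/800]
  350 → stock rod 2 (new)  [load 350/800]
  200 → stock rod 2  [load 550/800]
  650 → stock rod 3 (new)  [load 650/800]
  525 → stock rod 4 (new)  [load 525/800]
  625 → stock rod 5 (new)  [load 625/800]
  700 → stock rod 6 (new)  [load 700/800]
  775 → stock rod 7 (new)  [load 775/800]
  275 → stock rod 4  [load 800/800]
7 stock rods opened.

7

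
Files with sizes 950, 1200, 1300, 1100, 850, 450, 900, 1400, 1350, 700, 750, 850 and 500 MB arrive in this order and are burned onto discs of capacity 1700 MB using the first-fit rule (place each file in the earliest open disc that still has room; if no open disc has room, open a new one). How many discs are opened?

  950 → disc 1 (new)  [load 950/1700]
  1200 → disc 2 (new)  [load 1200/1700]
  1300 → disc 3 (new)  [load 1300/1700]
  1100 → disc 4 (new)  [load 1100/1700]
  850 → disc 5 (new)  [load 850/1700]
  450 → disc 1  [load 1400/1700]
  900 → disc 6 (new)  [load 900/1700]
  1400 → disc 7 (new)  [load 1400/1700]
  1350 → disc 8 (new)  [load 1350/1700]
  700 → disc 5  [load 1550/1700]
  750 → disc 6  [load 1650/1700]
  850 → disc 9 (new)  [load 850/1700]
  500 → disc 2  [load 1700/1700]
9 discs opened.

9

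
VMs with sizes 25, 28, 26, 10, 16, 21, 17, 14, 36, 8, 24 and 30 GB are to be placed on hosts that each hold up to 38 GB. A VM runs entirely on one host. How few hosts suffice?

8

Total = 36 + 30 + 28 + 26 + 25 + 24 + 21 + 17 + 16 + 14 + 10 + 8 = 255 GB.
Lower bound: ⌈255/38⌉ = 7 hosts.
A packing using 8 hosts:
  host 1: 36 = 36
  host 2: 30 + 8 = 38
  host 3: 28 + 10 = 38
  host 4: 26 = 26
  host 5: 25 = 25
  host 6: 24 + 14 = 38
  host 7: 21 + 17 = 38
  host 8: 16 = 16
No arrangement into 7 hosts stays within capacity, so 8 is optimal.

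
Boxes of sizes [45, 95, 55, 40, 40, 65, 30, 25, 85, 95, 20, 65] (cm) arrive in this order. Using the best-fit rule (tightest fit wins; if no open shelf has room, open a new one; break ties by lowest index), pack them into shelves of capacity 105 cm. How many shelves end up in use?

  45 → shelf 1 (new)  [load 45/105]
  95 → shelf 2 (new)  [load 95/105]
  55 → shelf 1  [load 100/105]
  40 → shelf 3 (new)  [load 40/105]
  40 → shelf 3  [load 80/105]
  65 → shelf 4 (new)  [load 65/105]
  30 → shelf 4  [load 95/105]
  25 → shelf 3  [load 105/105]
  85 → shelf 5 (new)  [load 85/105]
  95 → shelf 6 (new)  [load 95/105]
  20 → shelf 5  [load 105/105]
  65 → shelf 7 (new)  [load 65/105]
7 shelves opened.

7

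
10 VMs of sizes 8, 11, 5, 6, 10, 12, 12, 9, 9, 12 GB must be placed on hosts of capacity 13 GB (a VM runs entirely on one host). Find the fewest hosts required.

9

Total = 12 + 12 + 12 + 11 + 10 + 9 + 9 + 8 + 6 + 5 = 94 GB.
Lower bound: ⌈94/13⌉ = 8 hosts.
A packing using 9 hosts:
  host 1: 12 = 12
  host 2: 12 = 12
  host 3: 12 = 12
  host 4: 11 = 11
  host 5: 10 = 10
  host 6: 9 = 9
  host 7: 9 = 9
  host 8: 8 + 5 = 13
  host 9: 6 = 6
No arrangement into 8 hosts stays within capacity, so 9 is optimal.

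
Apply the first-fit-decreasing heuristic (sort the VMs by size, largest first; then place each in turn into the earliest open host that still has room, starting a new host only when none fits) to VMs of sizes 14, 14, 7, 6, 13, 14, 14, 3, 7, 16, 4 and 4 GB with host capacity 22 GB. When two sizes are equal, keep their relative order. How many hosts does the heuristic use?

6

Sorted descending: 16, 14, 14, 14, 14, 13, 7, 7, 6, 4, 4, 3.
  16 → host 1 (new)  [load 16/22]
  14 → host 2 (new)  [load 14/22]
  14 → host 3 (new)  [load 14/22]
  14 → host 4 (new)  [load 14/22]
  14 → host 5 (new)  [load 14/22]
  13 → host 6 (new)  [load 13/22]
  7 → host 2  [load 21/22]
  7 → host 3  [load 21/22]
  6 → host 1  [load 22/22]
  4 → host 4  [load 18/22]
  4 → host 4  [load 22/22]
  3 → host 5  [load 17/22]
6 hosts opened.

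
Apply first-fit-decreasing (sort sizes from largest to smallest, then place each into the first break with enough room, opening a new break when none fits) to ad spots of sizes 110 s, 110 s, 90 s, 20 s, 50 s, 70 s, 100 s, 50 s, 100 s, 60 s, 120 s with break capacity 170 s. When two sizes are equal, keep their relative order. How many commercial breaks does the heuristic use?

6

Sorted descending: 120, 110, 110, 100, 100, 90, 70, 60, 50, 50, 20.
  120 → break 1 (new)  [load 120/170]
  110 → break 2 (new)  [load 110/170]
  110 → break 3 (new)  [load 110/170]
  100 → break 4 (new)  [load 100/170]
  100 → break 5 (new)  [load 100/170]
  90 → break 6 (new)  [load 90/170]
  70 → break 4  [load 170/170]
  60 → break 2  [load 170/170]
  50 → break 1  [load 170/170]
  50 → break 3  [load 160/170]
  20 → break 5  [load 120/170]
6 commercial breaks opened.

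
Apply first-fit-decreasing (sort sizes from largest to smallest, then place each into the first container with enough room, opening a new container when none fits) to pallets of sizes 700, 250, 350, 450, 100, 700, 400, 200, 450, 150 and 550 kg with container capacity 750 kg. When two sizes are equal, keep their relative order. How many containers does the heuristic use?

Sorted descending: 700, 700, 550, 450, 450, 400, 350, 250, 200, 150, 100.
  700 → container 1 (new)  [load 700/750]
  700 → container 2 (new)  [load 700/750]
  550 → container 3 (new)  [load 550/750]
  450 → container 4 (new)  [load 450/750]
  450 → container 5 (new)  [load 450/750]
  400 → container 6 (new)  [load 400/750]
  350 → container 6  [load 750/750]
  250 → container 4  [load 700/750]
  200 → container 3  [load 750/750]
  150 → container 5  [load 600/750]
  100 → container 5  [load 700/750]
6 containers opened.

6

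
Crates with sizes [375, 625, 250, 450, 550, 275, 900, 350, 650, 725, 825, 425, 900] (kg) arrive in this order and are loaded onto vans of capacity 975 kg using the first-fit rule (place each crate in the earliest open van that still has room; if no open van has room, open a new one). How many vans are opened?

9

  375 → van 1 (new)  [load 375/975]
  625 → van 2 (new)  [load 625/975]
  250 → van 1  [load 625/975]
  450 → van 3 (new)  [load 450/975]
  550 → van 4 (new)  [load 550/975]
  275 → van 1  [load 900/975]
  900 → van 5 (new)  [load 900/975]
  350 → van 2  [load 975/975]
  650 → van 6 (new)  [load 650/975]
  725 → van 7 (new)  [load 725/975]
  825 → van 8 (new)  [load 825/975]
  425 → van 3  [load 875/975]
  900 → van 9 (new)  [load 900/975]
9 vans opened.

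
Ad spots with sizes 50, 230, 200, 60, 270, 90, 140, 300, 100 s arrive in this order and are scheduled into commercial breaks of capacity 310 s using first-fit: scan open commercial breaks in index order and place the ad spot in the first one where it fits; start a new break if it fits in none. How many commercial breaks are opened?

  50 → break 1 (new)  [load 50/310]
  230 → break 1  [load 280/310]
  200 → break 2 (new)  [load 200/310]
  60 → break 2  [load 260/310]
  270 → break 3 (new)  [load 270/310]
  90 → break 4 (new)  [load 90/310]
  140 → break 4  [load 230/310]
  300 → break 5 (new)  [load 300/310]
  100 → break 6 (new)  [load 100/310]
6 commercial breaks opened.

6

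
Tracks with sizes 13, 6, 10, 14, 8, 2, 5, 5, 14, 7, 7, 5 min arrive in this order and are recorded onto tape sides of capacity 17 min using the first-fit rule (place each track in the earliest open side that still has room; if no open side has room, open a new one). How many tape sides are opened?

7

  13 → side 1 (new)  [load 13/17]
  6 → side 2 (new)  [load 6/17]
  10 → side 2  [load 16/17]
  14 → side 3 (new)  [load 14/17]
  8 → side 4 (new)  [load 8/17]
  2 → side 1  [load 15/17]
  5 → side 4  [load 13/17]
  5 → side 5 (new)  [load 5/17]
  14 → side 6 (new)  [load 14/17]
  7 → side 5  [load 12/17]
  7 → side 7 (new)  [load 7/17]
  5 → side 5  [load 17/17]
7 tape sides opened.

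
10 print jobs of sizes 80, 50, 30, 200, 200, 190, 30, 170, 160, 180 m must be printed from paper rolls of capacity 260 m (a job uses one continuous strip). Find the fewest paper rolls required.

6

Total = 200 + 200 + 190 + 180 + 170 + 160 + 80 + 50 + 30 + 30 = 1290 m.
Lower bound: ⌈1290/260⌉ = 5 paper rolls.
Also, 6 print jobs each exceed 130 m, and no two of those can share a roll, so at least 6 paper rolls are needed.
A packing using 6 paper rolls:
  roll 1: 200 + 50 = 250
  roll 2: 200 + 30 + 30 = 260
  roll 3: 190 = 190
  roll 4: 180 + 80 = 260
  roll 5: 170 = 170
  roll 6: 160 = 160
This matches the lower bound, so 6 is optimal.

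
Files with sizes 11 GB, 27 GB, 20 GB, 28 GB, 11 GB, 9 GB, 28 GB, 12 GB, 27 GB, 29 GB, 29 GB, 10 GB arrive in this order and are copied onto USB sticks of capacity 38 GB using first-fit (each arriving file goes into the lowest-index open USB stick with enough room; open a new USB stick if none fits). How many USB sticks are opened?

  11 → USB stick 1 (new)  [load 11/38]
  27 → USB stick 1  [load 38/38]
  20 → USB stick 2 (new)  [load 20/38]
  28 → USB stick 3 (new)  [load 28/38]
  11 → USB stick 2  [load 31/38]
  9 → USB stick 3  [load 37/38]
  28 → USB stick 4 (new)  [load 28/38]
  12 → USB stick 5 (new)  [load 12/38]
  27 → USB stick 6 (new)  [load 27/38]
  29 → USB stick 7 (new)  [load 29/38]
  29 → USB stick 8 (new)  [load 29/38]
  10 → USB stick 4  [load 38/38]
8 USB sticks opened.

8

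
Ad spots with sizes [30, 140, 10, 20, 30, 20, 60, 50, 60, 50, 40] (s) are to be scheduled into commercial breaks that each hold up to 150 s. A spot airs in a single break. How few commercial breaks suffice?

Total = 140 + 60 + 60 + 50 + 50 + 40 + 30 + 30 + 20 + 20 + 10 = 510 s.
Lower bound: ⌈510/150⌉ = 4 commercial breaks.
A packing using 4 commercial breaks:
  break 1: 140 + 10 = 150
  break 2: 60 + 60 + 30 = 150
  break 3: 50 + 50 + 40 = 140
  break 4: 30 + 20 + 20 = 70
This matches the lower bound, so 4 is optimal.

4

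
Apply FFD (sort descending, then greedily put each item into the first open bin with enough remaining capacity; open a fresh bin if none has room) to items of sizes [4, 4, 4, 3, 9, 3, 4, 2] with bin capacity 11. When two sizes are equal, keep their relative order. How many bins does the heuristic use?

Sorted descending: 9, 4, 4, 4, 4, 3, 3, 2.
  9 → bin 1 (new)  [load 9/11]
  4 → bin 2 (new)  [load 4/11]
  4 → bin 2  [load 8/11]
  4 → bin 3 (new)  [load 4/11]
  4 → bin 3  [load 8/11]
  3 → bin 2  [load 11/11]
  3 → bin 3  [load 11/11]
  2 → bin 1  [load 11/11]
3 bins opened.

3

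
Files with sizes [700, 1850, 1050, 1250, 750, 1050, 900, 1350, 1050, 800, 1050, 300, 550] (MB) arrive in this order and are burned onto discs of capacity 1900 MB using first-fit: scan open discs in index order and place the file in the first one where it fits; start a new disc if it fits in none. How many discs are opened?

8

  700 → disc 1 (new)  [load 700/1900]
  1850 → disc 2 (new)  [load 1850/1900]
  1050 → disc 1  [load 1750/1900]
  1250 → disc 3 (new)  [load 1250/1900]
  750 → disc 4 (new)  [load 750/1900]
  1050 → disc 4  [load 1800/1900]
  900 → disc 5 (new)  [load 900/1900]
  1350 → disc 6 (new)  [load 1350/1900]
  1050 → disc 7 (new)  [load 1050/1900]
  800 → disc 5  [load 1700/1900]
  1050 → disc 8 (new)  [load 1050/1900]
  300 → disc 3  [load 1550/1900]
  550 → disc 6  [load 1900/1900]
8 discs opened.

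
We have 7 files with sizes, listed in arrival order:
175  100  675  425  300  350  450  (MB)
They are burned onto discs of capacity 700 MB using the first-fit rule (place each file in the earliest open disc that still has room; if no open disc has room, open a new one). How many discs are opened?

4

  175 → disc 1 (new)  [load 175/700]
  100 → disc 1  [load 275/700]
  675 → disc 2 (new)  [load 675/700]
  425 → disc 1  [load 700/700]
  300 → disc 3 (new)  [load 300/700]
  350 → disc 3  [load 650/700]
  450 → disc 4 (new)  [load 450/700]
4 discs opened.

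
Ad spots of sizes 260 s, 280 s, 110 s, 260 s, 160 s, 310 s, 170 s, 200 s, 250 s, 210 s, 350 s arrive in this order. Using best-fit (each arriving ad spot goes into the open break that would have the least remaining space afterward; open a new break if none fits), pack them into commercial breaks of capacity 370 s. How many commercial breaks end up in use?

  260 → break 1 (new)  [load 260/370]
  280 → break 2 (new)  [load 280/370]
  110 → break 1  [load 370/370]
  260 → break 3 (new)  [load 260/370]
  160 → break 4 (new)  [load 160/370]
  310 → break 5 (new)  [load 310/370]
  170 → break 4  [load 330/370]
  200 → break 6 (new)  [load 200/370]
  250 → break 7 (new)  [load 250/370]
  210 → break 8 (new)  [load 210/370]
  350 → break 9 (new)  [load 350/370]
9 commercial breaks opened.

9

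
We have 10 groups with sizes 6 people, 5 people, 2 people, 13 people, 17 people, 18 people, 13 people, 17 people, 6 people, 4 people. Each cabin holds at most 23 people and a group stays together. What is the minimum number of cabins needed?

Total = 18 + 17 + 17 + 13 + 13 + 6 + 6 + 5 + 4 + 2 = 101 people.
Lower bound: ⌈101/23⌉ = 5 cabins.
A packing using 5 cabins:
  cabin 1: 18 + 5 = 23
  cabin 2: 17 + 6 = 23
  cabin 3: 17 + 6 = 23
  cabin 4: 13 + 4 + 2 = 19
  cabin 5: 13 = 13
This matches the lower bound, so 5 is optimal.

5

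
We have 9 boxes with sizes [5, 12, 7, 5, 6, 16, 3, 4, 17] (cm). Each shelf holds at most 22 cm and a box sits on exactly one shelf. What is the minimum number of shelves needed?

4

Total = 17 + 16 + 12 + 7 + 6 + 5 + 5 + 4 + 3 = 75 cm.
Lower bound: ⌈75/22⌉ = 4 shelves.
A packing using 4 shelves:
  shelf 1: 17 + 5 = 22
  shelf 2: 16 + 6 = 22
  shelf 3: 12 + 7 + 3 = 22
  shelf 4: 5 + 4 = 9
This matches the lower bound, so 4 is optimal.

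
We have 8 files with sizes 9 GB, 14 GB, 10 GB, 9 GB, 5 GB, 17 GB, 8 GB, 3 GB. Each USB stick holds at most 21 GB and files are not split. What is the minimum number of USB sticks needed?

4

Total = 17 + 14 + 10 + 9 + 9 + 8 + 5 + 3 = 75 GB.
Lower bound: ⌈75/21⌉ = 4 USB sticks.
A packing using 4 USB sticks:
  USB stick 1: 17 + 3 = 20
  USB stick 2: 14 + 5 = 19
  USB stick 3: 10 + 9 = 19
  USB stick 4: 9 + 8 = 17
This matches the lower bound, so 4 is optimal.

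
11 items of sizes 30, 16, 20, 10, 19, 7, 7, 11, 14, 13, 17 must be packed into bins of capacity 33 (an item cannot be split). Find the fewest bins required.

Total = 30 + 20 + 19 + 17 + 16 + 14 + 13 + 11 + 10 + 7 + 7 = 164.
Lower bound: ⌈164/33⌉ = 5 bins.
A packing using 6 bins:
  bin 1: 30 = 30
  bin 2: 20 + 13 = 33
  bin 3: 19 + 14 = 33
  bin 4: 17 + 16 = 33
  bin 5: 11 + 10 + 7 = 28
  bin 6: 7 = 7
No arrangement into 5 bins stays within capacity, so 6 is optimal.

6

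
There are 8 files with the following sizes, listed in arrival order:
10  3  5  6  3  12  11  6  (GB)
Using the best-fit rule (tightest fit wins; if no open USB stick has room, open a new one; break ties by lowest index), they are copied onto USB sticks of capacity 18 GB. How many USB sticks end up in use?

  10 → USB stick 1 (new)  [load 10/18]
  3 → USB stick 1  [load 13/18]
  5 → USB stick 1  [load 18/18]
  6 → USB stick 2 (new)  [load 6/18]
  3 → USB stick 2  [load 9/18]
  12 → USB stick 3 (new)  [load 12/18]
  11 → USB stick 4 (new)  [load 11/18]
  6 → USB stick 3  [load 18/18]
4 USB sticks opened.

4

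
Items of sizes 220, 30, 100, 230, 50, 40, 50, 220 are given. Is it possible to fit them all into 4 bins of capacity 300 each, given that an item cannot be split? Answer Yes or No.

Yes

A valid assignment using 4 bins:
  bin 1: 230 + 50 = 280
  bin 2: 220 + 50 + 30 = 300
  bin 3: 220 + 40 = 260
  bin 4: 100 = 100
Every load is within 300, so 4 bins suffice.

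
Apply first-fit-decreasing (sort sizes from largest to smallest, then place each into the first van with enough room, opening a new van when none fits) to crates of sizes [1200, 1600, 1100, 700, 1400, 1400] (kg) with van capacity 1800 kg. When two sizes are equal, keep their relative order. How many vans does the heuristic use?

Sorted descending: 1600, 1400, 1400, 1200, 1100, 700.
  1600 → van 1 (new)  [load 1600/1800]
  1400 → van 2 (new)  [load 1400/1800]
  1400 → van 3 (new)  [load 1400/1800]
  1200 → van 4 (new)  [load 1200/1800]
  1100 → van 5 (new)  [load 1100/1800]
  700 → van 5  [load 1800/1800]
5 vans opened.

5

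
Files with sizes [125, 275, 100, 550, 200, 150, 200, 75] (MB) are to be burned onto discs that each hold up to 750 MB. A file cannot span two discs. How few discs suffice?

Total = 550 + 275 + 200 + 200 + 150 + 125 + 100 + 75 = 1675 MB.
Lower bound: ⌈1675/750⌉ = 3 discs.
A packing using 3 discs:
  disc 1: 550 + 200 = 750
  disc 2: 275 + 200 + 150 + 125 = 750
  disc 3: 100 + 75 = 175
This matches the lower bound, so 3 is optimal.

3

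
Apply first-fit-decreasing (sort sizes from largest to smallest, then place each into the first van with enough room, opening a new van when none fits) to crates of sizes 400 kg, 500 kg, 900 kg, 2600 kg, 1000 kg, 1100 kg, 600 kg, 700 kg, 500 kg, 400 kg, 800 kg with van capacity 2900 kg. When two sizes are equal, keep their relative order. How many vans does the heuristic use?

Sorted descending: 2600, 1100, 1000, 900, 800, 700, 600, 500, 500, 400, 400.
  2600 → van 1 (new)  [load 2600/2900]
  1100 → van 2 (new)  [load 1100/2900]
  1000 → van 2  [load 2100/2900]
  900 → van 3 (new)  [load 900/2900]
  800 → van 2  [load 2900/2900]
  700 → van 3  [load 1600/2900]
  600 → van 3  [load 2200/2900]
  500 → van 3  [load 2700/2900]
  500 → van 4 (new)  [load 500/2900]
  400 → van 4  [load 900/2900]
  400 → van 4  [load 1300/2900]
4 vans opened.

4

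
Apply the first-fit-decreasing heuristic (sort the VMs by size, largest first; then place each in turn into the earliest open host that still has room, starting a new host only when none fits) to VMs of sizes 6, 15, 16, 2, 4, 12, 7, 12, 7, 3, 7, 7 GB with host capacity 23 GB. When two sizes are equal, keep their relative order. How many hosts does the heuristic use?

5

Sorted descending: 16, 15, 12, 12, 7, 7, 7, 7, 6, 4, 3, 2.
  16 → host 1 (new)  [load 16/23]
  15 → host 2 (new)  [load 15/23]
  12 → host 3 (new)  [load 12/23]
  12 → host 4 (new)  [load 12/23]
  7 → host 1  [load 23/23]
  7 → host 2  [load 22/23]
  7 → host 3  [load 19/23]
  7 → host 4  [load 19/23]
  6 → host 5 (new)  [load 6/23]
  4 → host 3  [load 23/23]
  3 → host 4  [load 22/23]
  2 → host 5  [load 8/23]
5 hosts opened.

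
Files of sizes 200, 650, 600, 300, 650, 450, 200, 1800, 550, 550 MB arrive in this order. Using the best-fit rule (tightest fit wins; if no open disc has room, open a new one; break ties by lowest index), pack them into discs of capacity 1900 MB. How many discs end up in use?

4

  200 → disc 1 (new)  [load 200/1900]
  650 → disc 1  [load 850/1900]
  600 → disc 1  [load 1450/1900]
  300 → disc 1  [load 1750/1900]
  650 → disc 2 (new)  [load 650/1900]
  450 → disc 2  [load 1100/1900]
  200 → disc 2  [load 1300/1900]
  1800 → disc 3 (new)  [load 1800/1900]
  550 → disc 2  [load 1850/1900]
  550 → disc 4 (new)  [load 550/1900]
4 discs opened.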